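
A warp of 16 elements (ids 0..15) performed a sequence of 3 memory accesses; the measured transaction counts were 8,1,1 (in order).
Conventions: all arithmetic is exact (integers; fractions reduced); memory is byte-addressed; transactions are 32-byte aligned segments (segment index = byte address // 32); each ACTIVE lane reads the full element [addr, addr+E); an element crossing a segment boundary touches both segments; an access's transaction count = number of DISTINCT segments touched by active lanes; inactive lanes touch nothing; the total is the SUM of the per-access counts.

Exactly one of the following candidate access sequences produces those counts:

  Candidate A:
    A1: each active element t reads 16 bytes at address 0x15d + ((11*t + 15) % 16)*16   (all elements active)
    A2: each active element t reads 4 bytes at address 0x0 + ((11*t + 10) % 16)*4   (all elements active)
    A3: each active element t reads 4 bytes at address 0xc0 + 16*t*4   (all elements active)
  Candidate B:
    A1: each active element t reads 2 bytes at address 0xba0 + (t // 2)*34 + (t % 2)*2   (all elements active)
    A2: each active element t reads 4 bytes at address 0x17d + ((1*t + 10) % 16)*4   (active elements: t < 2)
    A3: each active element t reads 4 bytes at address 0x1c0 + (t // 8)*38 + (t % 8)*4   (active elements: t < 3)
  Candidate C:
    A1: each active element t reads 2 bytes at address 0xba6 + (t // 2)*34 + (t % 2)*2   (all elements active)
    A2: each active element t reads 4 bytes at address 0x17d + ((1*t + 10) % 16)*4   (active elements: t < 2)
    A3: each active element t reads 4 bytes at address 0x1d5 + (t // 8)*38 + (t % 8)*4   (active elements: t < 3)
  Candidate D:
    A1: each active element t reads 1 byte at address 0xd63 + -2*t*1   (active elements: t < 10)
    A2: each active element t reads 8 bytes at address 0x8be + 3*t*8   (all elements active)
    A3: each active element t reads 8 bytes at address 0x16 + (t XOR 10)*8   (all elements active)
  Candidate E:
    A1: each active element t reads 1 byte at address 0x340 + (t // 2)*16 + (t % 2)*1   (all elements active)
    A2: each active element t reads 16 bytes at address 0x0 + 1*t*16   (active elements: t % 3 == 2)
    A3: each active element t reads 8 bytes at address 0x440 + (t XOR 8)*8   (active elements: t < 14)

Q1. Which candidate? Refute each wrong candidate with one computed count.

A: A1 gives 9 transactions, not 8
C: A3 gives 2 transactions, not 1
D: A1 gives 2 transactions, not 8
E: A1 gives 4 transactions, not 8
B: all counts match (8,1,1)

Answer: B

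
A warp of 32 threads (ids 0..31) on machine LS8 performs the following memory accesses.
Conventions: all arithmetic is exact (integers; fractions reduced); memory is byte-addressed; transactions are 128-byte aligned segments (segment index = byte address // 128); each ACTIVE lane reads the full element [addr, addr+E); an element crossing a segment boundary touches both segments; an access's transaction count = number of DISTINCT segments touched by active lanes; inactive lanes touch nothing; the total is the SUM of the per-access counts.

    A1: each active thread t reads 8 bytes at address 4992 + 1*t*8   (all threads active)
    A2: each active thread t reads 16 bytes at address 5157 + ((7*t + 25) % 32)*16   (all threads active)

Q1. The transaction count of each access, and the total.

A1: 2 transactions
A2: 5 transactions

Answer: 2,5; total 7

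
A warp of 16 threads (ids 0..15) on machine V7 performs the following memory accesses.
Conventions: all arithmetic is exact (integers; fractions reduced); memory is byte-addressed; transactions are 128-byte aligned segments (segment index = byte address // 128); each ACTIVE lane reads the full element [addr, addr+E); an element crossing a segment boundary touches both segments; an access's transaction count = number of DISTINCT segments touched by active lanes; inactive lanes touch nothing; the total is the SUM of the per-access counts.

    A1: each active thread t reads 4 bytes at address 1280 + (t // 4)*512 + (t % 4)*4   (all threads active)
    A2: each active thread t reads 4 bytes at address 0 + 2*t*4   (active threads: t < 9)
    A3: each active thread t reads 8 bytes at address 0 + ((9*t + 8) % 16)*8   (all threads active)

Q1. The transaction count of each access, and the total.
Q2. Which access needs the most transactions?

A1: 4 transactions
A2: 1 transaction
A3: 1 transaction

Answer: 4,1,1; total 6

Answer: A1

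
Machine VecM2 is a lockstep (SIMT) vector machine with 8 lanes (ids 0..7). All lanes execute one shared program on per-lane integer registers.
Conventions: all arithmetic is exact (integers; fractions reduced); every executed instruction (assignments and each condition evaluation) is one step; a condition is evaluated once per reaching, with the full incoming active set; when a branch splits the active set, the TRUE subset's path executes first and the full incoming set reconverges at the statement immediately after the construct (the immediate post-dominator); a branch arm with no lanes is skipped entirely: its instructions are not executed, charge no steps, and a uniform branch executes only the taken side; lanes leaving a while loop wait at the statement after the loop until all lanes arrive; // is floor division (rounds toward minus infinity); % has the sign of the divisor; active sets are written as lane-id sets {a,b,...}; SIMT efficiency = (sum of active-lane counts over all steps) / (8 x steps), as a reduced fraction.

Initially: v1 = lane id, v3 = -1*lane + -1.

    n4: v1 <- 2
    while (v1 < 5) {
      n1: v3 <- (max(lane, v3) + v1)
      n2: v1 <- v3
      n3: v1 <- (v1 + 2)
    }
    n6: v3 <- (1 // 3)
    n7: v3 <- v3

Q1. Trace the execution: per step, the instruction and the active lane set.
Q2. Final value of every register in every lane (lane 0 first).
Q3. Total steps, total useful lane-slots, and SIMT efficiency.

step 0: v1 <- 2                      {0,1,2,3,4,5,6,7}
step 1: eval (v1 < 5)                {0,1,2,3,4,5,6,7}
step 2: v3 <- (max(lane, v3) + v1)   {0,1,2,3,4,5,6,7}
step 3: v1 <- v3                     {0,1,2,3,4,5,6,7}
step 4: v1 <- (v1 + 2)               {0,1,2,3,4,5,6,7}
step 5: eval (v1 < 5)                {0,1,2,3,4,5,6,7}
step 6: v3 <- (max(lane, v3) + v1)   {0}
step 7: v1 <- v3                     {0}
step 8: v1 <- (v1 + 2)               {0}
step 9: eval (v1 < 5)                {0}
step 10: v3 <- (1 // 3)               {0,1,2,3,4,5,6,7}
step 11: v3 <- v3                     {0,1,2,3,4,5,6,7}

Answer: 12 steps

v1: 8,5,6,7,8,9,10,11
v3: 0,0,0,0,0,0,0,0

steps = 12; useful = 68; efficiency = 68/96 = 17/24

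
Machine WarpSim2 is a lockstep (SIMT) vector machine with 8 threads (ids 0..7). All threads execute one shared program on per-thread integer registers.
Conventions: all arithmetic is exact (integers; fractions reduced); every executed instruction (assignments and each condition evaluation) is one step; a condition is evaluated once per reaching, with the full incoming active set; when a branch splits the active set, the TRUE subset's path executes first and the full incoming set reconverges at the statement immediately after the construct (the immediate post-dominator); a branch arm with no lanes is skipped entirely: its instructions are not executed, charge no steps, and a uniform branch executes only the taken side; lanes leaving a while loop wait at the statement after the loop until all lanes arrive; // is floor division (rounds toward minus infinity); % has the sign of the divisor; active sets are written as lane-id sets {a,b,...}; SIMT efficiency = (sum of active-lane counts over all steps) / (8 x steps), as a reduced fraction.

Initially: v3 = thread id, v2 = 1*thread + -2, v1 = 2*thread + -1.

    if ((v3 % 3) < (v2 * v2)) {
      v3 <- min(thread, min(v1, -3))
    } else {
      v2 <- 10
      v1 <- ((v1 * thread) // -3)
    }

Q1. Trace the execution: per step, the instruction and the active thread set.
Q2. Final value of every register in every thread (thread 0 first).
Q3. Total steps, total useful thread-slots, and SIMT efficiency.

step 0: eval ((v3 % 3) < (v2 * v2))  {0,1,2,3,4,5,6,7}
step 1: v3 <- min(thread, min(v1, -3)) {0,3,4,5,6,7}
step 2: v2 <- 10                     {1,2}
step 3: v1 <- ((v1 * thread) // -3)  {1,2}

Answer: 4 steps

v3: -3,1,2,-3,-3,-3,-3,-3
v2: -2,10,10,1,2,3,4,5
v1: -1,-1,-2,5,7,9,11,13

steps = 4; useful = 18; efficiency = 18/32 = 9/16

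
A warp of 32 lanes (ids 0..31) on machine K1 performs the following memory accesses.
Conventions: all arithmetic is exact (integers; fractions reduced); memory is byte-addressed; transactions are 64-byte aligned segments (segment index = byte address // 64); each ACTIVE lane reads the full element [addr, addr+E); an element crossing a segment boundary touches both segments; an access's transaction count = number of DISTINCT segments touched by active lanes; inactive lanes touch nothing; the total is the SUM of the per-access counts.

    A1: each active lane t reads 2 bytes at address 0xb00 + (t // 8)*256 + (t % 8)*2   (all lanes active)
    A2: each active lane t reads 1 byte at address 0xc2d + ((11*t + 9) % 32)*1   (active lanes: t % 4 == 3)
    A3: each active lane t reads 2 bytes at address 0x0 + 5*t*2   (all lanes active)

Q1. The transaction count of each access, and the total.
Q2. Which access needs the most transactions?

A1: 4 transactions
A2: 2 transactions
A3: 5 transactions

Answer: 4,2,5; total 11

Answer: A3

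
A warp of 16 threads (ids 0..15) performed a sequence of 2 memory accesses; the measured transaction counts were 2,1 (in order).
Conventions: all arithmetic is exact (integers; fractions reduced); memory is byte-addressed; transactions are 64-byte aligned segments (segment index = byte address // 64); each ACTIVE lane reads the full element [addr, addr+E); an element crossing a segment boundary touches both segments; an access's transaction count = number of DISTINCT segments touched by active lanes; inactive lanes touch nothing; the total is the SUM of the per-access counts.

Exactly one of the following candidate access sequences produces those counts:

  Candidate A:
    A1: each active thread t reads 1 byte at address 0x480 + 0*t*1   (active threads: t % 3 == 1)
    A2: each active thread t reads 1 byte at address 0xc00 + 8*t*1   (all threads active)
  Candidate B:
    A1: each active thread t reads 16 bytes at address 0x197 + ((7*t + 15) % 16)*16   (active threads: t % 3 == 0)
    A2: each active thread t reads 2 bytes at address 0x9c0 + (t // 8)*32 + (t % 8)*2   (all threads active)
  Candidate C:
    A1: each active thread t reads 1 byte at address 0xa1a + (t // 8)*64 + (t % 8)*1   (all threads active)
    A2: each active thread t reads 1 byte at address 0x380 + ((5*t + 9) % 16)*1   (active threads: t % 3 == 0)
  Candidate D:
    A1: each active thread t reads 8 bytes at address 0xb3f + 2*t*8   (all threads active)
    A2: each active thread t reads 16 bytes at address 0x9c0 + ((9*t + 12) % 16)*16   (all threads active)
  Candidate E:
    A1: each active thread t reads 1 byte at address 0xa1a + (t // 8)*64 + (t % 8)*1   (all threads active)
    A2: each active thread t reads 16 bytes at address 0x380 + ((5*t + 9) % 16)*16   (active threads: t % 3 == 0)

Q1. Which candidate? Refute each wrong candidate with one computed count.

A: A1 gives 1 transaction, not 2
B: A1 gives 4 transactions, not 2
D: A1 gives 5 transactions, not 2
E: A2 gives 2 transactions, not 1
C: all counts match (2,1)

Answer: C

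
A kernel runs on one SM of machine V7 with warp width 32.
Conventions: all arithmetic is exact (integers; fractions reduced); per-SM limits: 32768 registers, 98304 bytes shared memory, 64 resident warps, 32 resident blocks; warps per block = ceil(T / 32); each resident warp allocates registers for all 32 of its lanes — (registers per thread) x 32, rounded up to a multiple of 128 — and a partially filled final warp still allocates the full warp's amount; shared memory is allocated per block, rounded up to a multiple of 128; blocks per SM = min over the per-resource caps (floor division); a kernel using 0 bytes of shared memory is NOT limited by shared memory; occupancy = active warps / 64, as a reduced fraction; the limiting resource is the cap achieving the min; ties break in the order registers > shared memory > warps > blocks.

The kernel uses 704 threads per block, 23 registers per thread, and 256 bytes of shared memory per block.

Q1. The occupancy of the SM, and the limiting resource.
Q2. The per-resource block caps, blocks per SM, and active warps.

Answer: occupancy 11/32, limited by registers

registers: 1 block
shared memory: 384 blocks
warps: 2 blocks
blocks: 32 blocks

Answer: 1 block, 22 active warps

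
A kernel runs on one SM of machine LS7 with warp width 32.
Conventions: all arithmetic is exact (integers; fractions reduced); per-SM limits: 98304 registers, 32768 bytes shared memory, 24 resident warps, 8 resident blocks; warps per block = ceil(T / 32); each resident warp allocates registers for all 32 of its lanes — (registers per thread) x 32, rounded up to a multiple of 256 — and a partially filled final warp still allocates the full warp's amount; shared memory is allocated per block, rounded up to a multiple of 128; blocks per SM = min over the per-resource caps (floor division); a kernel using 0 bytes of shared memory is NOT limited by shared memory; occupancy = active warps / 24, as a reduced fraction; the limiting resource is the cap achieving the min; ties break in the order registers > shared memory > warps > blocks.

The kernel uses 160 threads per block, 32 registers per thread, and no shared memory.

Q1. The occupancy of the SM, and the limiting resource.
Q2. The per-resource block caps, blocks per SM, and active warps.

Answer: occupancy 5/6, limited by warps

registers: 19 blocks
shared memory: no limit (kernel uses none)
warps: 4 blocks
blocks: 8 blocks

Answer: 4 blocks, 20 active warps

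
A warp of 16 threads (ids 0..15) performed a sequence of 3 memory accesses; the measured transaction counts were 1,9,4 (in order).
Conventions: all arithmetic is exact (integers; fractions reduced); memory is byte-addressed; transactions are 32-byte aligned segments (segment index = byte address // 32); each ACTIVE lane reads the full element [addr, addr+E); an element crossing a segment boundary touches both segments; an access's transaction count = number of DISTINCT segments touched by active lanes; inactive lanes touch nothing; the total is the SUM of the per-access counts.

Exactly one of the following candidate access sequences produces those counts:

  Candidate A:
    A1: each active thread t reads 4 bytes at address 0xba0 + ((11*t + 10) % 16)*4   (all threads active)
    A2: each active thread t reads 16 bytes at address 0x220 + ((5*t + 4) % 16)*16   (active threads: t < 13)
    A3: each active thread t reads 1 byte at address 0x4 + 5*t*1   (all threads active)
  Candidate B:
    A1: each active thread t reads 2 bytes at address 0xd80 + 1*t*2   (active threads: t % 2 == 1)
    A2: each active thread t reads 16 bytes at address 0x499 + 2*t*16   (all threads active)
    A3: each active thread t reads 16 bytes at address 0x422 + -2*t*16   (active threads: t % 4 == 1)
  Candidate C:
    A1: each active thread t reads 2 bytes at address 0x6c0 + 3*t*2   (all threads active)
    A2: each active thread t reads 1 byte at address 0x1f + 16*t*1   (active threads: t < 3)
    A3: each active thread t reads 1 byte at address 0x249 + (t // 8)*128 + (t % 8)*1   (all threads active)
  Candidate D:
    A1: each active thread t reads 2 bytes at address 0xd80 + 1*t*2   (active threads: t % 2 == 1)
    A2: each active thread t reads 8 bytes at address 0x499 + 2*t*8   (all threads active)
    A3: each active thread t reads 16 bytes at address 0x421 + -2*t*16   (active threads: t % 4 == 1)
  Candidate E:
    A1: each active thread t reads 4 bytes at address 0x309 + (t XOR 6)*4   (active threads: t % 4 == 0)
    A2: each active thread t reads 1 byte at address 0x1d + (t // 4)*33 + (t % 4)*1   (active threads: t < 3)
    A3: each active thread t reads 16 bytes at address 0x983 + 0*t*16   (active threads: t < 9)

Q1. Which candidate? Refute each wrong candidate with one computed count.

A: A1 gives 2 transactions, not 1
B: A2 gives 17 transactions, not 9
C: A1 gives 3 transactions, not 1
E: A1 gives 3 transactions, not 1
D: all counts match (1,9,4)

Answer: D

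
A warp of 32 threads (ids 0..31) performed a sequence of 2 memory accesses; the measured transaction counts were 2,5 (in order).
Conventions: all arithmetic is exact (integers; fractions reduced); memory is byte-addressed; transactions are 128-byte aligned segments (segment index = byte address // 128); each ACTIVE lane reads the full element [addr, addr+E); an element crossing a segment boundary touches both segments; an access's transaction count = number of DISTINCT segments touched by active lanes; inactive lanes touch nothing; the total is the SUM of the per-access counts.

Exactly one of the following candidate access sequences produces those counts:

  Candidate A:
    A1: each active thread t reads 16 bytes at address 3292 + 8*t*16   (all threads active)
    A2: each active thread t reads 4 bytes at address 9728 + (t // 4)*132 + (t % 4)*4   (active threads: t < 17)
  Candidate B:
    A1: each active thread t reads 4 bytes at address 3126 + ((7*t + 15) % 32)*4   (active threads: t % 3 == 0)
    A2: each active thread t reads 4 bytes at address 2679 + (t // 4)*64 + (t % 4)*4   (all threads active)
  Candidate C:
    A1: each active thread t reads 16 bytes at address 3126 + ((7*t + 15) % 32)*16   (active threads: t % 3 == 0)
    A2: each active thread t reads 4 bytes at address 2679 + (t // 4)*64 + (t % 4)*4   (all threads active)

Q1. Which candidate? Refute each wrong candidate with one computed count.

A: A1 gives 32 transactions, not 2
C: A1 gives 4 transactions, not 2
B: all counts match (2,5)

Answer: B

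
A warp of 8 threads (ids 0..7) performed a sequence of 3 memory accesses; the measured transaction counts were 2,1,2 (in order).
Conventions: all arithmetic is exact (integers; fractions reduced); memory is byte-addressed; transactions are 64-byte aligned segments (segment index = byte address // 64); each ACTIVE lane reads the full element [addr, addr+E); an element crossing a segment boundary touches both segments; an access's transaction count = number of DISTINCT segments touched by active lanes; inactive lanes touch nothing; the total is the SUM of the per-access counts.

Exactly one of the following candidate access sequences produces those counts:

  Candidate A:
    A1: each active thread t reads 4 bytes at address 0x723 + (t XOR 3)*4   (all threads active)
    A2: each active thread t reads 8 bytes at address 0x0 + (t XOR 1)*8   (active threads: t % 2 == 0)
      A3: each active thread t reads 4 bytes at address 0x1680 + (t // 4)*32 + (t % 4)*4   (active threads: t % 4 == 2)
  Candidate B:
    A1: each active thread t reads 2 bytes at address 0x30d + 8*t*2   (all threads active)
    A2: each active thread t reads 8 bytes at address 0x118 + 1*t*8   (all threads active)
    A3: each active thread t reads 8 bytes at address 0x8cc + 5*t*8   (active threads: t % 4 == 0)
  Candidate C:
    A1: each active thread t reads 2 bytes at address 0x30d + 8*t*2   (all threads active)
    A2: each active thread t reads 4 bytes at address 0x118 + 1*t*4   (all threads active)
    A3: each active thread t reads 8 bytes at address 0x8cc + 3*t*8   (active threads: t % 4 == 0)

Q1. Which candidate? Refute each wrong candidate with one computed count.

A: A3 gives 1 transaction, not 2
B: A2 gives 2 transactions, not 1
C: all counts match (2,1,2)

Answer: C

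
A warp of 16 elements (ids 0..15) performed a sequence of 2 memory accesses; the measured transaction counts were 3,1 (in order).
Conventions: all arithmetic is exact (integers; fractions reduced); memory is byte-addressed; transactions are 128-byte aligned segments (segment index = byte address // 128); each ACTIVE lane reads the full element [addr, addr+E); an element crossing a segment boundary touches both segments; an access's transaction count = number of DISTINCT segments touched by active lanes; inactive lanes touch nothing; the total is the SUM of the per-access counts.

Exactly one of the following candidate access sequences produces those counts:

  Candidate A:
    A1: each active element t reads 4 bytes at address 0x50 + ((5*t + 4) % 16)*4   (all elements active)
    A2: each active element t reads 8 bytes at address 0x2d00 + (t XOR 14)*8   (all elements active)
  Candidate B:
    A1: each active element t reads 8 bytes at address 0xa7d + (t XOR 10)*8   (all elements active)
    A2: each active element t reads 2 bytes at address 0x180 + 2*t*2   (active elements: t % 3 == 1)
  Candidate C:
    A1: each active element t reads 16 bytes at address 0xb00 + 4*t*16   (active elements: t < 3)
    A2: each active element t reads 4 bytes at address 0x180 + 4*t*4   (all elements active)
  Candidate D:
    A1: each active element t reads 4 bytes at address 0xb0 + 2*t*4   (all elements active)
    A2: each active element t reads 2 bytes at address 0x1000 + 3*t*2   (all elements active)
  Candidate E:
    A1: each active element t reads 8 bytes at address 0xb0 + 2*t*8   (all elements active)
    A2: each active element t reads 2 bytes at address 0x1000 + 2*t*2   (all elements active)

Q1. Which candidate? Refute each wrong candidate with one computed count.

A: A1 gives 2 transactions, not 3
B: A1 gives 2 transactions, not 3
C: A1 gives 2 transactions, not 3
D: A1 gives 2 transactions, not 3
E: all counts match (3,1)

Answer: E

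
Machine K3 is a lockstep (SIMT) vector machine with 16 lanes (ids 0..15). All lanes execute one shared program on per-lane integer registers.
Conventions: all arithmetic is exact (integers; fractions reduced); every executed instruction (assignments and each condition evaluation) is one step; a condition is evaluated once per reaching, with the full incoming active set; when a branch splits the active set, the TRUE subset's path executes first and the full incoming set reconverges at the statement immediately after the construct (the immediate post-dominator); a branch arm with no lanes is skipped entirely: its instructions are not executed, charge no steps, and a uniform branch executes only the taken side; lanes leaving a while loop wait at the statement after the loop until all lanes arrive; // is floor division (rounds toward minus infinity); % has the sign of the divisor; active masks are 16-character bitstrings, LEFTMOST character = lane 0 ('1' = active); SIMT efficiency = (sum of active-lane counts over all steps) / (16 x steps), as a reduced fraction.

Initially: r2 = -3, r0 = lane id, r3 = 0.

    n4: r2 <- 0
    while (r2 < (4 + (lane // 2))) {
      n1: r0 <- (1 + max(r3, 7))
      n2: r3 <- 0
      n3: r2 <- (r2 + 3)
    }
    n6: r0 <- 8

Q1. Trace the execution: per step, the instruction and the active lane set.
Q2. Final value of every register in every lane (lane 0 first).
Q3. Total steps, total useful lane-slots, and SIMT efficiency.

step 0: r2 <- 0                      1111111111111111
step 1: eval (r2 < (4 + (lane // 2))) 1111111111111111
step 2: r0 <- (1 + max(r3, 7))       1111111111111111
step 3: r3 <- 0                      1111111111111111
step 4: r2 <- (r2 + 3)               1111111111111111
step 5: eval (r2 < (4 + (lane // 2))) 1111111111111111
step 6: r0 <- (1 + max(r3, 7))       1111111111111111
step 7: r3 <- 0                      1111111111111111
step 8: r2 <- (r2 + 3)               1111111111111111
step 9: eval (r2 < (4 + (lane // 2))) 1111111111111111
step 10: r0 <- (1 + max(r3, 7))       0000001111111111
step 11: r3 <- 0                      0000001111111111
step 12: r2 <- (r2 + 3)               0000001111111111
step 13: eval (r2 < (4 + (lane // 2))) 0000001111111111
step 14: r0 <- (1 + max(r3, 7))       0000000000001111
step 15: r3 <- 0                      0000000000001111
step 16: r2 <- (r2 + 3)               0000000000001111
step 17: eval (r2 < (4 + (lane // 2))) 0000000000001111
step 18: r0 <- 8                      1111111111111111

Answer: 19 steps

r2: 6,6,6,6,6,6,9,9,9,9,9,9,12,12,12,12
r0: 8,8,8,8,8,8,8,8,8,8,8,8,8,8,8,8
r3: 0,0,0,0,0,0,0,0,0,0,0,0,0,0,0,0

steps = 19; useful = 232; efficiency = 232/304 = 29/38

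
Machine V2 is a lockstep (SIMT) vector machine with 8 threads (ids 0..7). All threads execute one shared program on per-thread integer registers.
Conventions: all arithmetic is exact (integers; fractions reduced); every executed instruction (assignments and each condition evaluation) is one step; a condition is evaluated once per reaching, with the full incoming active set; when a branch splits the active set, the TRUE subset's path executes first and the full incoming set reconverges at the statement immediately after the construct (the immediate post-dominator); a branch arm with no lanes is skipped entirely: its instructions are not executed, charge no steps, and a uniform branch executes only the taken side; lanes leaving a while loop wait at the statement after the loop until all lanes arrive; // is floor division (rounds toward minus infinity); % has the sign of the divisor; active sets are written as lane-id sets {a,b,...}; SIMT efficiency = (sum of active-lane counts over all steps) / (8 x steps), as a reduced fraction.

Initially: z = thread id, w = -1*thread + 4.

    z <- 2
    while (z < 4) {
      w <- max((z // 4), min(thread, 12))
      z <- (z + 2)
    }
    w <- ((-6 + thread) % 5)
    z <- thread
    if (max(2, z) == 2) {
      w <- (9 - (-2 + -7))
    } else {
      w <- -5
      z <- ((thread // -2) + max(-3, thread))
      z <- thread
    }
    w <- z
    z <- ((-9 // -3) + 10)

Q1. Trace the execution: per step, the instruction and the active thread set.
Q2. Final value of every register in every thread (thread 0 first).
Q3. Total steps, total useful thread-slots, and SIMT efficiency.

step 0: z <- 2                       {0,1,2,3,4,5,6,7}
step 1: eval (z < 4)                 {0,1,2,3,4,5,6,7}
step 2: w <- max((z // 4), min(thread, 12)) {0,1,2,3,4,5,6,7}
step 3: z <- (z + 2)                 {0,1,2,3,4,5,6,7}
step 4: eval (z < 4)                 {0,1,2,3,4,5,6,7}
step 5: w <- ((-6 + thread) % 5)     {0,1,2,3,4,5,6,7}
step 6: z <- thread                  {0,1,2,3,4,5,6,7}
step 7: eval (max(2, z) == 2)        {0,1,2,3,4,5,6,7}
step 8: w <- (9 - (-2 + -7))         {0,1,2}
step 9: w <- -5                      {3,4,5,6,7}
step 10: z <- ((thread // -2) + max(-3, thread)) {3,4,5,6,7}
step 11: z <- thread                  {3,4,5,6,7}
step 12: w <- z                       {0,1,2,3,4,5,6,7}
step 13: z <- ((-9 // -3) + 10)       {0,1,2,3,4,5,6,7}

Answer: 14 steps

z: 13,13,13,13,13,13,13,13
w: 0,1,2,3,4,5,6,7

steps = 14; useful = 98; efficiency = 98/112 = 7/8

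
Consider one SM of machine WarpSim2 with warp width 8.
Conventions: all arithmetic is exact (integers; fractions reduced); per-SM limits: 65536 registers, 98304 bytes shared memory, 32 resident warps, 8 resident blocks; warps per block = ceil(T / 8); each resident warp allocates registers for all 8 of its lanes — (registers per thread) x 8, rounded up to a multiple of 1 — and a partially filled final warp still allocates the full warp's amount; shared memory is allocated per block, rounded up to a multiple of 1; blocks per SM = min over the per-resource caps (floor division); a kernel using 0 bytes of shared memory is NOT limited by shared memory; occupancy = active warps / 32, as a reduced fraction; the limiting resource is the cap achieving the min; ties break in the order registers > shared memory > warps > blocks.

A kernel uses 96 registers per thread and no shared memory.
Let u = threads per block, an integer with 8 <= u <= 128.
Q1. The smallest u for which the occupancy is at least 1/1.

Answer: u = 25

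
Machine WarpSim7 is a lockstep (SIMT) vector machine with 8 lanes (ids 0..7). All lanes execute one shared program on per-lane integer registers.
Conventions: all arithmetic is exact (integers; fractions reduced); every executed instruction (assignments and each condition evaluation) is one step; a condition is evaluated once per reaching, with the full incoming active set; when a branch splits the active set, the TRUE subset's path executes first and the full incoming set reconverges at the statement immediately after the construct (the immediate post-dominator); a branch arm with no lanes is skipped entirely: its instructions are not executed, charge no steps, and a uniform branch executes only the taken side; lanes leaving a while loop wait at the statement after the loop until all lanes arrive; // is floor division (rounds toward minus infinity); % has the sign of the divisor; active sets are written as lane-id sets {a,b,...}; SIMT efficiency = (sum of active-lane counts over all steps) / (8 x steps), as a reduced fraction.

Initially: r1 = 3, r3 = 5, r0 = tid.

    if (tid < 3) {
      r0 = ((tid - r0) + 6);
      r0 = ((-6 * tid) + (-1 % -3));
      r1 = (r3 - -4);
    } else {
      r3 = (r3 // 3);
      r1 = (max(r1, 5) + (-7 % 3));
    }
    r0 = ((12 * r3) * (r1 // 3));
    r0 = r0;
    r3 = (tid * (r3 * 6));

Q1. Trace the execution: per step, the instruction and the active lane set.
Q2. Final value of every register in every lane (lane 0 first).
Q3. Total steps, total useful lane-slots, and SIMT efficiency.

step 0: eval (tid < 3)               {0,1,2,3,4,5,6,7}
step 1: r0 <- ((tid - r0) + 6)       {0,1,2}
step 2: r0 <- ((-6 * tid) + (-1 % -3)) {0,1,2}
step 3: r1 <- (r3 - -4)              {0,1,2}
step 4: r3 <- (r3 // 3)              {3,4,5,6,7}
step 5: r1 <- (max(r1, 5) + (-7 % 3)) {3,4,5,6,7}
step 6: r0 <- ((12 * r3) * (r1 // 3)) {0,1,2,3,4,5,6,7}
step 7: r0 <- r0                     {0,1,2,3,4,5,6,7}
step 8: r3 <- (tid * (r3 * 6))       {0,1,2,3,4,5,6,7}

Answer: 9 steps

r1: 9,9,9,7,7,7,7,7
r3: 0,30,60,18,24,30,36,42
r0: 180,180,180,24,24,24,24,24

steps = 9; useful = 51; efficiency = 51/72 = 17/24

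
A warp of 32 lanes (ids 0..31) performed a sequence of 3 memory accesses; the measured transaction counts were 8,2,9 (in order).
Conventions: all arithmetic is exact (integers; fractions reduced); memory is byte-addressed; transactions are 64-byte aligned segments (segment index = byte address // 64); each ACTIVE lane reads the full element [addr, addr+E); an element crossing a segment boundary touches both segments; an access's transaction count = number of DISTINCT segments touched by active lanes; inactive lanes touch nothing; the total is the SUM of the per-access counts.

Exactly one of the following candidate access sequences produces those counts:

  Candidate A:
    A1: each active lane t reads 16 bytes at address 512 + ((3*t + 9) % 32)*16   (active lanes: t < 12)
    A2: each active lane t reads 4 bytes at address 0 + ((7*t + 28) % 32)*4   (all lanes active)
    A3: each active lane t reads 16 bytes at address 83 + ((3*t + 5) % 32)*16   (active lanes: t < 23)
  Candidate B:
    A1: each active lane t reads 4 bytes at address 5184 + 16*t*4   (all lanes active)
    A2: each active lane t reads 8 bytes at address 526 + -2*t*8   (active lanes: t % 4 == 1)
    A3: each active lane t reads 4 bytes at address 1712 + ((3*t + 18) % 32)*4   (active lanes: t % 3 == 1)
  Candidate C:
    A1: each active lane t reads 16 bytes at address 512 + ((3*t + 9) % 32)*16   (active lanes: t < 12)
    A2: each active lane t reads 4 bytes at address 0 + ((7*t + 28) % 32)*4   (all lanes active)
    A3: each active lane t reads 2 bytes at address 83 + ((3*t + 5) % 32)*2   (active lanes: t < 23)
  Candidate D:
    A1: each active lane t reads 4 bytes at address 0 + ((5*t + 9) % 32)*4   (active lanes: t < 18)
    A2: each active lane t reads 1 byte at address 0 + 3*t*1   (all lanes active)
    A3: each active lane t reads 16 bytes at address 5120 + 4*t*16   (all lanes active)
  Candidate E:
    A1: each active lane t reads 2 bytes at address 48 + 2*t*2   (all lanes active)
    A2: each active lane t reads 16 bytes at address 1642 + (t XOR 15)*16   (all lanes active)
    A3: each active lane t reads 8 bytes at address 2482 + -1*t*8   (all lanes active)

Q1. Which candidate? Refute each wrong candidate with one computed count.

B: A1 gives 32 transactions, not 8
C: A3 gives 2 transactions, not 9
D: A1 gives 2 transactions, not 8
E: A1 gives 3 transactions, not 8
A: all counts match (8,2,9)

Answer: A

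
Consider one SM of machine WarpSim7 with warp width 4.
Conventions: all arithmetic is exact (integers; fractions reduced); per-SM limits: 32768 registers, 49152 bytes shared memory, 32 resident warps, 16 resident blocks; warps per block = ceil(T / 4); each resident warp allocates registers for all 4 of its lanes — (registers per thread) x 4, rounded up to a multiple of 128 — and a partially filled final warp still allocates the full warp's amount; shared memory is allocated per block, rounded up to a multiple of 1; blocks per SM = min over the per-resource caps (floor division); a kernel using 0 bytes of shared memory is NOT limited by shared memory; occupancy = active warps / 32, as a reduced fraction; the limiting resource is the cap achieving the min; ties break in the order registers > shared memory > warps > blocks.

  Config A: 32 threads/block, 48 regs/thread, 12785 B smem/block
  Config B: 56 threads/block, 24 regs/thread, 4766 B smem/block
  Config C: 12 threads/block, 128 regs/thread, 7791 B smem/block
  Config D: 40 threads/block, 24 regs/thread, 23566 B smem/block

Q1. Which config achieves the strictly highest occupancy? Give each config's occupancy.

occupancies: A 3/4, B 7/8, C 9/16, D 5/8

Answer: B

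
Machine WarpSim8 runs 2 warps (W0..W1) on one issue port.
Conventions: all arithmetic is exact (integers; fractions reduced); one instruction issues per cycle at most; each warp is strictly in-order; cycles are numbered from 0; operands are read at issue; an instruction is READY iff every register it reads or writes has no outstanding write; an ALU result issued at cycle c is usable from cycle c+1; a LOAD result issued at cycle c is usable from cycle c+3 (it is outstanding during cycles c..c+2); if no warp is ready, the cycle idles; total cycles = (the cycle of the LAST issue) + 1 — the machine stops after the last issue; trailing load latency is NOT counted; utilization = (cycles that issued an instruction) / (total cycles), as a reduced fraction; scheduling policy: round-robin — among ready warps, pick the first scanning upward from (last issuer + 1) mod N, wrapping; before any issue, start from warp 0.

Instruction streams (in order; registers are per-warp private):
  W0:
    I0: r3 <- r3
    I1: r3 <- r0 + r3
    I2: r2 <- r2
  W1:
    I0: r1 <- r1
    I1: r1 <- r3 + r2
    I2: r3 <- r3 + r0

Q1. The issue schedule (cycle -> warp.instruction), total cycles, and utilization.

cycle 0: W0.I0
cycle 1: W1.I0
cycle 2: W0.I1
cycle 3: W1.I1
cycle 4: W0.I2
cycle 5: W1.I2

Answer: 6 cycles, utilization 1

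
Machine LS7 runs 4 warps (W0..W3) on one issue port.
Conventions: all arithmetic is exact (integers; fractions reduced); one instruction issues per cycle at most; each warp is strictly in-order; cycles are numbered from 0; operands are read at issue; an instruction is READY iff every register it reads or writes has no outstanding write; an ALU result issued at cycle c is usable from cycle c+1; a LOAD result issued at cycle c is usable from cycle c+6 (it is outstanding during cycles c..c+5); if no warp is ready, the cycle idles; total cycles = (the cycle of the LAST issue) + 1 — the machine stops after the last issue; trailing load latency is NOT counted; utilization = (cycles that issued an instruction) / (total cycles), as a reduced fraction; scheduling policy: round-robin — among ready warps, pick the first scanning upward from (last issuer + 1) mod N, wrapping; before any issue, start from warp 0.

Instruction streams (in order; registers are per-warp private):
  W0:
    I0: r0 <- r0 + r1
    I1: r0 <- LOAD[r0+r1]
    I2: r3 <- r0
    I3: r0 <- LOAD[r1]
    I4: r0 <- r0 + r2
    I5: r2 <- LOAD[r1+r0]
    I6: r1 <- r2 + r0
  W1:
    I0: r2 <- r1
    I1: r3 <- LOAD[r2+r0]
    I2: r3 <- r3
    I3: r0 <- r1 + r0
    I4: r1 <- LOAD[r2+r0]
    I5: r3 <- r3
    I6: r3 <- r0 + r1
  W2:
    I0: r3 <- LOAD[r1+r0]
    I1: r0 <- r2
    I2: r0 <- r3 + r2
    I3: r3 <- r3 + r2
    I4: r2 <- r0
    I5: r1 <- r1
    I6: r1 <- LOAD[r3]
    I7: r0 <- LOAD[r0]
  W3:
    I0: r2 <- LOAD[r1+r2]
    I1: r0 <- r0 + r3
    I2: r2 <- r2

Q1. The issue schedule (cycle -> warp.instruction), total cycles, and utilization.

cycle 0: W0.I0
cycle 1: W1.I0
cycle 2: W2.I0
cycle 3: W3.I0
cycle 4: W0.I1
cycle 5: W1.I1
cycle 6: W2.I1
cycle 7: W3.I1
cycle 8: W2.I2
cycle 9: W3.I2
cycle 10: W0.I2
cycle 11: W1.I2
cycle 12: W2.I3
cycle 13: W0.I3
cycle 14: W1.I3
cycle 15: W2.I4
cycle 16: W1.I4
cycle 17: W2.I5
cycle 18: W1.I5
cycle 19: W2.I6
cycle 20: W0.I4
cycle 21: W2.I7
cycle 22: W0.I5
cycle 23: W1.I6
cycle 24: idle
cycle 25: idle
cycle 26: idle
cycle 27: idle
cycle 28: W0.I6

Answer: 29 cycles, utilization 25/29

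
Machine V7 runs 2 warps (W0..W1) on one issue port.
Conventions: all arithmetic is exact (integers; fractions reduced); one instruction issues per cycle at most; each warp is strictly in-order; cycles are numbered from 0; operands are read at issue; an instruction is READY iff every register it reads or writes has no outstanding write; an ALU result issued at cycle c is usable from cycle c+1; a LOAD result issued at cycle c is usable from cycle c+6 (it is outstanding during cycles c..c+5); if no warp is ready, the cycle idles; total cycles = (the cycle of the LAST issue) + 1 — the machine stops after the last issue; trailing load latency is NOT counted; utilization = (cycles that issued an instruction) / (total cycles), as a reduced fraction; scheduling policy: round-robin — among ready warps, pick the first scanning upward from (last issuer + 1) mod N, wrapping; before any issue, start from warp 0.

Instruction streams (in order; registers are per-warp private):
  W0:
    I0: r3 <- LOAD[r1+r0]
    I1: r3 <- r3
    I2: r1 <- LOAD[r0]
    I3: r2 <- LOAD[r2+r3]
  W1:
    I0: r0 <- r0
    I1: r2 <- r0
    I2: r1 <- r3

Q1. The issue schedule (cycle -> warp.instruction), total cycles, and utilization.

cycle 0: W0.I0
cycle 1: W1.I0
cycle 2: W1.I1
cycle 3: W1.I2
cycle 4: idle
cycle 5: idle
cycle 6: W0.I1
cycle 7: W0.I2
cycle 8: W0.I3

Answer: 9 cycles, utilization 7/9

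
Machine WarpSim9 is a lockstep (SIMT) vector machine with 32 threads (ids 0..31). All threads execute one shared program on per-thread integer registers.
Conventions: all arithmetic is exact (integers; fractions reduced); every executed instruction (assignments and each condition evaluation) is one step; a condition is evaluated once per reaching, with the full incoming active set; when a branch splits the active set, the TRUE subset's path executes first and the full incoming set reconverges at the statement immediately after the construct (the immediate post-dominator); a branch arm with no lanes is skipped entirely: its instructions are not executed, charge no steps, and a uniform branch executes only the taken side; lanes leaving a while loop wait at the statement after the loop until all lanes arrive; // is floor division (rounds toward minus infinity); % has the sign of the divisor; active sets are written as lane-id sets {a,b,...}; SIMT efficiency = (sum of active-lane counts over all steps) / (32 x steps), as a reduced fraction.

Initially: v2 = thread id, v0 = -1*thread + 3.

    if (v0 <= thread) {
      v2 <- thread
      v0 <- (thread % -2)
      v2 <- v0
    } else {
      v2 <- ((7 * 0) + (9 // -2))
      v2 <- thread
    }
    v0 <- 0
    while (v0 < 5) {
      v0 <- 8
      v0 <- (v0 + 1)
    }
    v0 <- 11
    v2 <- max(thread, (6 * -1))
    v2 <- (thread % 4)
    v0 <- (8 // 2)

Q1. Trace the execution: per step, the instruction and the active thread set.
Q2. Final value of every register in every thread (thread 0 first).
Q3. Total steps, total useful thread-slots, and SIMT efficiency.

step 0: eval (v0 <= thread)          {0,1,2,3,4,5,6,7,8,9,10,11,12,13,14,15,16,17,18,19,20,21,22,23,24,25,26,27,28,29,30,31}
step 1: v2 <- thread                 {2,3,4,5,6,7,8,9,10,11,12,13,14,15,16,17,18,19,20,21,22,23,24,25,26,27,28,29,30,31}
step 2: v0 <- (thread % -2)          {2,3,4,5,6,7,8,9,10,11,12,13,14,15,16,17,18,19,20,21,22,23,24,25,26,27,28,29,30,31}
step 3: v2 <- v0                     {2,3,4,5,6,7,8,9,10,11,12,13,14,15,16,17,18,19,20,21,22,23,24,25,26,27,28,29,30,31}
step 4: v2 <- ((7 * 0) + (9 // -2))  {0,1}
step 5: v2 <- thread                 {0,1}
step 6: v0 <- 0                      {0,1,2,3,4,5,6,7,8,9,10,11,12,13,14,15,16,17,18,19,20,21,22,23,24,25,26,27,28,29,30,31}
step 7: eval (v0 < 5)                {0,1,2,3,4,5,6,7,8,9,10,11,12,13,14,15,16,17,18,19,20,21,22,23,24,25,26,27,28,29,30,31}
step 8: v0 <- 8                      {0,1,2,3,4,5,6,7,8,9,10,11,12,13,14,15,16,17,18,19,20,21,22,23,24,25,26,27,28,29,30,31}
step 9: v0 <- (v0 + 1)               {0,1,2,3,4,5,6,7,8,9,10,11,12,13,14,15,16,17,18,19,20,21,22,23,24,25,26,27,28,29,30,31}
step 10: eval (v0 < 5)                {0,1,2,3,4,5,6,7,8,9,10,11,12,13,14,15,16,17,18,19,20,21,22,23,24,25,26,27,28,29,30,31}
step 11: v0 <- 11                     {0,1,2,3,4,5,6,7,8,9,10,11,12,13,14,15,16,17,18,19,20,21,22,23,24,25,26,27,28,29,30,31}
step 12: v2 <- max(thread, (6 * -1))  {0,1,2,3,4,5,6,7,8,9,10,11,12,13,14,15,16,17,18,19,20,21,22,23,24,25,26,27,28,29,30,31}
step 13: v2 <- (thread % 4)           {0,1,2,3,4,5,6,7,8,9,10,11,12,13,14,15,16,17,18,19,20,21,22,23,24,25,26,27,28,29,30,31}
step 14: v0 <- (8 // 2)               {0,1,2,3,4,5,6,7,8,9,10,11,12,13,14,15,16,17,18,19,20,21,22,23,24,25,26,27,28,29,30,31}

Answer: 15 steps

v2: 0,1,2,3,0,1,2,3,0,1,2,3,0,1,2,3,0,1,2,3,0,1,2,3,0,1,2,3,0,1,2,3
v0: 4,4,4,4,4,4,4,4,4,4,4,4,4,4,4,4,4,4,4,4,4,4,4,4,4,4,4,4,4,4,4,4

steps = 15; useful = 414; efficiency = 414/480 = 69/80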